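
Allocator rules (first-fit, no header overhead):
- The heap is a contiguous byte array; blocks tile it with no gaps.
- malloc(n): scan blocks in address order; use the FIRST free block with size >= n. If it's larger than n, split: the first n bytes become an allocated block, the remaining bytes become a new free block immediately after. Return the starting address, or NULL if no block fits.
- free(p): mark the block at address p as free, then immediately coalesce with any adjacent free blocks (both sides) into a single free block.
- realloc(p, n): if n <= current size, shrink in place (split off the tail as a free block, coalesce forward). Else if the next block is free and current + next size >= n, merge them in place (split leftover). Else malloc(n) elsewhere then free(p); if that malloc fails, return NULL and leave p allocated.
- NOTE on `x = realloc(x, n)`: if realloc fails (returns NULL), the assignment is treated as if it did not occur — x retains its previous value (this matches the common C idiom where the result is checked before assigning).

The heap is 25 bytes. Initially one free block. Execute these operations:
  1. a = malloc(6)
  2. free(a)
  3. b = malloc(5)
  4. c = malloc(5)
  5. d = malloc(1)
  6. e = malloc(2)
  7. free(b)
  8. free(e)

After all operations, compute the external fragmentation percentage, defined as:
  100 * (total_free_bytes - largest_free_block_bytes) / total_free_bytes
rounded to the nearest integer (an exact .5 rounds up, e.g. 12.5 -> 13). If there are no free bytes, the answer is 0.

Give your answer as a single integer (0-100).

Op 1: a = malloc(6) -> a = 0; heap: [0-5 ALLOC][6-24 FREE]
Op 2: free(a) -> (freed a); heap: [0-24 FREE]
Op 3: b = malloc(5) -> b = 0; heap: [0-4 ALLOC][5-24 FREE]
Op 4: c = malloc(5) -> c = 5; heap: [0-4 ALLOC][5-9 ALLOC][10-24 FREE]
Op 5: d = malloc(1) -> d = 10; heap: [0-4 ALLOC][5-9 ALLOC][10-10 ALLOC][11-24 FREE]
Op 6: e = malloc(2) -> e = 11; heap: [0-4 ALLOC][5-9 ALLOC][10-10 ALLOC][11-12 ALLOC][13-24 FREE]
Op 7: free(b) -> (freed b); heap: [0-4 FREE][5-9 ALLOC][10-10 ALLOC][11-12 ALLOC][13-24 FREE]
Op 8: free(e) -> (freed e); heap: [0-4 FREE][5-9 ALLOC][10-10 ALLOC][11-24 FREE]
Free blocks: [5 14] total_free=19 largest=14 -> 100*(19-14)/19 = 500/19 ≈ 26.316 -> rounds to 26

Answer: 26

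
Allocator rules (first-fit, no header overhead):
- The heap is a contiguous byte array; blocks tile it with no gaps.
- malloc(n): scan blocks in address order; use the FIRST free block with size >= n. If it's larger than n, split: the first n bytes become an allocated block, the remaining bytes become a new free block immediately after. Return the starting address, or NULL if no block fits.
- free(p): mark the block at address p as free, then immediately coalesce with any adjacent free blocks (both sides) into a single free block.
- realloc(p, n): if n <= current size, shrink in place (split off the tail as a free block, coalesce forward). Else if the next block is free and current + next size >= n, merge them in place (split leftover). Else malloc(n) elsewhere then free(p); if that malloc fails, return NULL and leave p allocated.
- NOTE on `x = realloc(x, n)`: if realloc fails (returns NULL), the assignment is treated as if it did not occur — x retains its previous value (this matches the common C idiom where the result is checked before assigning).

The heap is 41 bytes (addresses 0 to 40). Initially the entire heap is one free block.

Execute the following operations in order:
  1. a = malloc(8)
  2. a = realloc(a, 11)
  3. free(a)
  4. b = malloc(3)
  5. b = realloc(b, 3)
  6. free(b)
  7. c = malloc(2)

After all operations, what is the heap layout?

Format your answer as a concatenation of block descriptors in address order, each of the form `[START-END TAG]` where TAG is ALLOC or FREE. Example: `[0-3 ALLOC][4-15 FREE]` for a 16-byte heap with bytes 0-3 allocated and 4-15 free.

Op 1: a = malloc(8) -> a = 0; heap: [0-7 ALLOC][8-40 FREE]
Op 2: a = realloc(a, 11) -> a = 0; heap: [0-10 ALLOC][11-40 FREE]
Op 3: free(a) -> (freed a); heap: [0-40 FREE]
Op 4: b = malloc(3) -> b = 0; heap: [0-2 ALLOC][3-40 FREE]
Op 5: b = realloc(b, 3) -> b = 0; heap: [0-2 ALLOC][3-40 FREE]
Op 6: free(b) -> (freed b); heap: [0-40 FREE]
Op 7: c = malloc(2) -> c = 0; heap: [0-1 ALLOC][2-40 FREE]

Answer: [0-1 ALLOC][2-40 FREE]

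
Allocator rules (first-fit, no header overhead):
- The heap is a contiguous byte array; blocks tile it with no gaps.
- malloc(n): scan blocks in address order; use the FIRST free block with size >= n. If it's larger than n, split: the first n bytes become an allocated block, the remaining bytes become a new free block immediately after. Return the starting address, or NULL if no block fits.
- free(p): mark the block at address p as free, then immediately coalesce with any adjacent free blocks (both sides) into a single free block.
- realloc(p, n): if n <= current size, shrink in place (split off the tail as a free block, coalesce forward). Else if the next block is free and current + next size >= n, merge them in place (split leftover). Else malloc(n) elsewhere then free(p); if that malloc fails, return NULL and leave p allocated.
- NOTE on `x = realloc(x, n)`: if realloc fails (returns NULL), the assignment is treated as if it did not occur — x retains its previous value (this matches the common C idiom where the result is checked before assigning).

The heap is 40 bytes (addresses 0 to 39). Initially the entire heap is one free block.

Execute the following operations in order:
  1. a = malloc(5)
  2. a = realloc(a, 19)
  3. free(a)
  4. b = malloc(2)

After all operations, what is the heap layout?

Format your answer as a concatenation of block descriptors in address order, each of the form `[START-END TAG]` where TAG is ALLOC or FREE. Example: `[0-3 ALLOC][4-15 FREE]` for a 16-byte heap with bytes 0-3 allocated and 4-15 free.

Answer: [0-1 ALLOC][2-39 FREE]

Derivation:
Op 1: a = malloc(5) -> a = 0; heap: [0-4 ALLOC][5-39 FREE]
Op 2: a = realloc(a, 19) -> a = 0; heap: [0-18 ALLOC][19-39 FREE]
Op 3: free(a) -> (freed a); heap: [0-39 FREE]
Op 4: b = malloc(2) -> b = 0; heap: [0-1 ALLOC][2-39 FREE]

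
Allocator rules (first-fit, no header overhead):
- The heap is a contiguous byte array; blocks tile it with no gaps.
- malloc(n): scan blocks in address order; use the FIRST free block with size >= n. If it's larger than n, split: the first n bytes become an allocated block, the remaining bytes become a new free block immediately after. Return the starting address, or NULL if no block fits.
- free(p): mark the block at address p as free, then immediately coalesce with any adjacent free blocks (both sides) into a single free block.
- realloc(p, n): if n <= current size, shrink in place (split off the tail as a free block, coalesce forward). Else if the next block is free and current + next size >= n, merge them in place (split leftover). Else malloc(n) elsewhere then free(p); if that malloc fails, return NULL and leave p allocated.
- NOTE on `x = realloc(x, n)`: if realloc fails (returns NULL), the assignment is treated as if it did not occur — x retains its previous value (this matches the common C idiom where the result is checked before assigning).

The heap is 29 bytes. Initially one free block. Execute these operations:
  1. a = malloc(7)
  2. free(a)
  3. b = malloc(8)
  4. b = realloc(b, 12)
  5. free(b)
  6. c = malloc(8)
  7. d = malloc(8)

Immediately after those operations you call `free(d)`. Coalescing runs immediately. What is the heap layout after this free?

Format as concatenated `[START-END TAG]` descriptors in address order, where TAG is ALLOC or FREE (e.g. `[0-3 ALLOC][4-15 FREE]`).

Answer: [0-7 ALLOC][8-28 FREE]

Derivation:
Op 1: a = malloc(7) -> a = 0; heap: [0-6 ALLOC][7-28 FREE]
Op 2: free(a) -> (freed a); heap: [0-28 FREE]
Op 3: b = malloc(8) -> b = 0; heap: [0-7 ALLOC][8-28 FREE]
Op 4: b = realloc(b, 12) -> b = 0; heap: [0-11 ALLOC][12-28 FREE]
Op 5: free(b) -> (freed b); heap: [0-28 FREE]
Op 6: c = malloc(8) -> c = 0; heap: [0-7 ALLOC][8-28 FREE]
Op 7: d = malloc(8) -> d = 8; heap: [0-7 ALLOC][8-15 ALLOC][16-28 FREE]
free(d): d = 8 -> block [8-15 ALLOC]; mark free, coalesce with adjacent free neighbors -> [0-7 ALLOC][8-28 FREE]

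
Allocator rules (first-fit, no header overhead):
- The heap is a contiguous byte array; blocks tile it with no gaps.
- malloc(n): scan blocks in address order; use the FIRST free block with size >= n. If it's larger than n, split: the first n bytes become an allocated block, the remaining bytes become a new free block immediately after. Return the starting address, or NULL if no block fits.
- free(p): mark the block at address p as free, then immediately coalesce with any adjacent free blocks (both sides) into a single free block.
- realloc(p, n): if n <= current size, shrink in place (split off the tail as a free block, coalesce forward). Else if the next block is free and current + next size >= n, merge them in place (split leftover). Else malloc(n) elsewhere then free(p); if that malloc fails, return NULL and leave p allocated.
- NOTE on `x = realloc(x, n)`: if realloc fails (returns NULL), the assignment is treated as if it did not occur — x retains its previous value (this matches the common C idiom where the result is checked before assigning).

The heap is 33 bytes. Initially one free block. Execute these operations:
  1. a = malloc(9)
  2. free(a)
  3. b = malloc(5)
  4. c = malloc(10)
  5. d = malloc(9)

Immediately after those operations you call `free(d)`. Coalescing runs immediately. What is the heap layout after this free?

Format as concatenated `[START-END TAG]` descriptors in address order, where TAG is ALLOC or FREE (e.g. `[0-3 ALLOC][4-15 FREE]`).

Op 1: a = malloc(9) -> a = 0; heap: [0-8 ALLOC][9-32 FREE]
Op 2: free(a) -> (freed a); heap: [0-32 FREE]
Op 3: b = malloc(5) -> b = 0; heap: [0-4 ALLOC][5-32 FREE]
Op 4: c = malloc(10) -> c = 5; heap: [0-4 ALLOC][5-14 ALLOC][15-32 FREE]
Op 5: d = malloc(9) -> d = 15; heap: [0-4 ALLOC][5-14 ALLOC][15-23 ALLOC][24-32 FREE]
free(d): d = 15 -> block [15-23 ALLOC]; mark free, coalesce with adjacent free neighbors -> [0-4 ALLOC][5-14 ALLOC][15-32 FREE]

Answer: [0-4 ALLOC][5-14 ALLOC][15-32 FREE]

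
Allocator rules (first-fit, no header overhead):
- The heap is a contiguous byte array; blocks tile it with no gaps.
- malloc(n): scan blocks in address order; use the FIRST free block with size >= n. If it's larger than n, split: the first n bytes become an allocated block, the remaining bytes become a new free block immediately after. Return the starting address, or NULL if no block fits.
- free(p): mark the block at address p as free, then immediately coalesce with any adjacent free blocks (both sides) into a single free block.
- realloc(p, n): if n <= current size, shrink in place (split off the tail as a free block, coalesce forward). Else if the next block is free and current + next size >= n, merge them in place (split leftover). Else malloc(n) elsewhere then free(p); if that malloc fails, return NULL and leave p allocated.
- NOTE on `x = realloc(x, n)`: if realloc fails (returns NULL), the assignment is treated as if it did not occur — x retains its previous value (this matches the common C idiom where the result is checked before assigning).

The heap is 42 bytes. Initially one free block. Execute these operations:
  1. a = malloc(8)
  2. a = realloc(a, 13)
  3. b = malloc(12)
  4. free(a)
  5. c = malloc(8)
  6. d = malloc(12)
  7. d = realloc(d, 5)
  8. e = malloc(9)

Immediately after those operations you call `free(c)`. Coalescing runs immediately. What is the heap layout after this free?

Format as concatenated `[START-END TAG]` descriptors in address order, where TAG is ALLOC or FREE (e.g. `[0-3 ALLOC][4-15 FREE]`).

Answer: [0-12 FREE][13-24 ALLOC][25-29 ALLOC][30-38 ALLOC][39-41 FREE]

Derivation:
Op 1: a = malloc(8) -> a = 0; heap: [0-7 ALLOC][8-41 FREE]
Op 2: a = realloc(a, 13) -> a = 0; heap: [0-12 ALLOC][13-41 FREE]
Op 3: b = malloc(12) -> b = 13; heap: [0-12 ALLOC][13-24 ALLOC][25-41 FREE]
Op 4: free(a) -> (freed a); heap: [0-12 FREE][13-24 ALLOC][25-41 FREE]
Op 5: c = malloc(8) -> c = 0; heap: [0-7 ALLOC][8-12 FREE][13-24 ALLOC][25-41 FREE]
Op 6: d = malloc(12) -> d = 25; heap: [0-7 ALLOC][8-12 FREE][13-24 ALLOC][25-36 ALLOC][37-41 FREE]
Op 7: d = realloc(d, 5) -> d = 25; heap: [0-7 ALLOC][8-12 FREE][13-24 ALLOC][25-29 ALLOC][30-41 FREE]
Op 8: e = malloc(9) -> e = 30; heap: [0-7 ALLOC][8-12 FREE][13-24 ALLOC][25-29 ALLOC][30-38 ALLOC][39-41 FREE]
free(c): c = 0 -> block [0-7 ALLOC]; mark free, coalesce with adjacent free neighbors -> [0-12 FREE][13-24 ALLOC][25-29 ALLOC][30-38 ALLOC][39-41 FREE]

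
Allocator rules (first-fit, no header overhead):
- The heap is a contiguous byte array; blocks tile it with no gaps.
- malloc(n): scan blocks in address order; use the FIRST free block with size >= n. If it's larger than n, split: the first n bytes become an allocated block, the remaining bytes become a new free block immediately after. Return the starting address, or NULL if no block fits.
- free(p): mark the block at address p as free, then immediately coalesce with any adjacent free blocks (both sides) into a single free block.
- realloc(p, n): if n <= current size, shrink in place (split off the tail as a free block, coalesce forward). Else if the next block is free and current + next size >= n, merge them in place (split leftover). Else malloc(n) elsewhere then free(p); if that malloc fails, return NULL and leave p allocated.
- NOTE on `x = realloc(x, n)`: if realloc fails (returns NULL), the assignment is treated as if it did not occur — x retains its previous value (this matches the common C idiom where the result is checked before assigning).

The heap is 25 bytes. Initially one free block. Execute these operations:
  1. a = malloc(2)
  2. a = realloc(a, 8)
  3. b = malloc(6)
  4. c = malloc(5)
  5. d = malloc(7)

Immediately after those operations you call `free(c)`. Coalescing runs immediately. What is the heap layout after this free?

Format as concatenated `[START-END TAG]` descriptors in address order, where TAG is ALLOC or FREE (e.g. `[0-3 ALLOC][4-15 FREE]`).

Answer: [0-7 ALLOC][8-13 ALLOC][14-24 FREE]

Derivation:
Op 1: a = malloc(2) -> a = 0; heap: [0-1 ALLOC][2-24 FREE]
Op 2: a = realloc(a, 8) -> a = 0; heap: [0-7 ALLOC][8-24 FREE]
Op 3: b = malloc(6) -> b = 8; heap: [0-7 ALLOC][8-13 ALLOC][14-24 FREE]
Op 4: c = malloc(5) -> c = 14; heap: [0-7 ALLOC][8-13 ALLOC][14-18 ALLOC][19-24 FREE]
Op 5: d = malloc(7) -> d = NULL; heap: [0-7 ALLOC][8-13 ALLOC][14-18 ALLOC][19-24 FREE]
free(c): c = 14 -> block [14-18 ALLOC]; mark free, coalesce with adjacent free neighbors -> [0-7 ALLOC][8-13 ALLOC][14-24 FREE]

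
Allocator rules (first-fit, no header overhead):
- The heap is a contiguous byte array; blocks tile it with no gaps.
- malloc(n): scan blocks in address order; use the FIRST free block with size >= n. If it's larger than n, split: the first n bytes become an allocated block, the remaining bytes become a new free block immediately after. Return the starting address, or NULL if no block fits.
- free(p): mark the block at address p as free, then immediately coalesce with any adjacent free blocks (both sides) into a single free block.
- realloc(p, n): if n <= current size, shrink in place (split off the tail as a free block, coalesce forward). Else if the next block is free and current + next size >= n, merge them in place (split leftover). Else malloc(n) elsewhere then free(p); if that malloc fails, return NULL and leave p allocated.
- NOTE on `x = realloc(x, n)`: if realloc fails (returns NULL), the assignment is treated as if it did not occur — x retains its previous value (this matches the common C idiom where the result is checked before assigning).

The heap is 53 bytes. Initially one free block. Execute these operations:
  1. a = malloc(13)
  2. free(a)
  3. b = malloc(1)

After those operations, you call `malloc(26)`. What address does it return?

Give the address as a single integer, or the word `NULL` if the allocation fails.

Op 1: a = malloc(13) -> a = 0; heap: [0-12 ALLOC][13-52 FREE]
Op 2: free(a) -> (freed a); heap: [0-52 FREE]
Op 3: b = malloc(1) -> b = 0; heap: [0-0 ALLOC][1-52 FREE]
malloc(26): first-fit scan over [0-0 ALLOC][1-52 FREE] -> 1

Answer: 1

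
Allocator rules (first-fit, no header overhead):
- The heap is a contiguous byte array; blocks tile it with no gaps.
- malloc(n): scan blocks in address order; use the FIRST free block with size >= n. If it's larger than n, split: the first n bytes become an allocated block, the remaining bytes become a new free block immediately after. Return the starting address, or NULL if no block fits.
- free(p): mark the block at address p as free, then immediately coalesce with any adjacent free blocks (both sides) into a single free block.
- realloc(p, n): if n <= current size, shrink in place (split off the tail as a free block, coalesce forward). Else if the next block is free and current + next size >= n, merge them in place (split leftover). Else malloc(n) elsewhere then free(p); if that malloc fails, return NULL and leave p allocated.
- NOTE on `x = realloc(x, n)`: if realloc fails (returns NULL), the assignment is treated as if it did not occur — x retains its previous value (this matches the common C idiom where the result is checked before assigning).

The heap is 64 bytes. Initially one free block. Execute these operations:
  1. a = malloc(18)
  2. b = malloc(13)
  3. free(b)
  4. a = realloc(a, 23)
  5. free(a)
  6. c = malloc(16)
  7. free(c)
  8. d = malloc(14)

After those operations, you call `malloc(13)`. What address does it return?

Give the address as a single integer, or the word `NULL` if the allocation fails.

Op 1: a = malloc(18) -> a = 0; heap: [0-17 ALLOC][18-63 FREE]
Op 2: b = malloc(13) -> b = 18; heap: [0-17 ALLOC][18-30 ALLOC][31-63 FREE]
Op 3: free(b) -> (freed b); heap: [0-17 ALLOC][18-63 FREE]
Op 4: a = realloc(a, 23) -> a = 0; heap: [0-22 ALLOC][23-63 FREE]
Op 5: free(a) -> (freed a); heap: [0-63 FREE]
Op 6: c = malloc(16) -> c = 0; heap: [0-15 ALLOC][16-63 FREE]
Op 7: free(c) -> (freed c); heap: [0-63 FREE]
Op 8: d = malloc(14) -> d = 0; heap: [0-13 ALLOC][14-63 FREE]
malloc(13): first-fit scan over [0-13 ALLOC][14-63 FREE] -> 14

Answer: 14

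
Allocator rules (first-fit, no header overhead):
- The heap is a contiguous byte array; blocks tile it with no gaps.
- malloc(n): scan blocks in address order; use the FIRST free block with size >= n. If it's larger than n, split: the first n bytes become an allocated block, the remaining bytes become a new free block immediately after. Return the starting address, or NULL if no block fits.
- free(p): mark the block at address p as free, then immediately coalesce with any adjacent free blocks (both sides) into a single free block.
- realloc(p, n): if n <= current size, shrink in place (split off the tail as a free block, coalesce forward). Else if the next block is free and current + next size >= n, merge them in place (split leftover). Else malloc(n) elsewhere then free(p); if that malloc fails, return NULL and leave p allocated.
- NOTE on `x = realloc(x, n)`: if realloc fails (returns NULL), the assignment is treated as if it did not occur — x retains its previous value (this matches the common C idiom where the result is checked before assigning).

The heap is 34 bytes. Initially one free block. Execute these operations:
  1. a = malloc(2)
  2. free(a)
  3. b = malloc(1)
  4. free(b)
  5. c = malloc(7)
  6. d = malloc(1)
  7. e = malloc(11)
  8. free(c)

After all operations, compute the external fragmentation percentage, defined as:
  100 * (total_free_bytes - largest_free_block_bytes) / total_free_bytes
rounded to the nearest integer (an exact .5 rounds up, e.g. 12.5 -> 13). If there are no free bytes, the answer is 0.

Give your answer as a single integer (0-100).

Op 1: a = malloc(2) -> a = 0; heap: [0-1 ALLOC][2-33 FREE]
Op 2: free(a) -> (freed a); heap: [0-33 FREE]
Op 3: b = malloc(1) -> b = 0; heap: [0-0 ALLOC][1-33 FREE]
Op 4: free(b) -> (freed b); heap: [0-33 FREE]
Op 5: c = malloc(7) -> c = 0; heap: [0-6 ALLOC][7-33 FREE]
Op 6: d = malloc(1) -> d = 7; heap: [0-6 ALLOC][7-7 ALLOC][8-33 FREE]
Op 7: e = malloc(11) -> e = 8; heap: [0-6 ALLOC][7-7 ALLOC][8-18 ALLOC][19-33 FREE]
Op 8: free(c) -> (freed c); heap: [0-6 FREE][7-7 ALLOC][8-18 ALLOC][19-33 FREE]
Free blocks: [7 15] total_free=22 largest=15 -> 100*(22-15)/22 = 700/22 ≈ 31.818 -> rounds to 32

Answer: 32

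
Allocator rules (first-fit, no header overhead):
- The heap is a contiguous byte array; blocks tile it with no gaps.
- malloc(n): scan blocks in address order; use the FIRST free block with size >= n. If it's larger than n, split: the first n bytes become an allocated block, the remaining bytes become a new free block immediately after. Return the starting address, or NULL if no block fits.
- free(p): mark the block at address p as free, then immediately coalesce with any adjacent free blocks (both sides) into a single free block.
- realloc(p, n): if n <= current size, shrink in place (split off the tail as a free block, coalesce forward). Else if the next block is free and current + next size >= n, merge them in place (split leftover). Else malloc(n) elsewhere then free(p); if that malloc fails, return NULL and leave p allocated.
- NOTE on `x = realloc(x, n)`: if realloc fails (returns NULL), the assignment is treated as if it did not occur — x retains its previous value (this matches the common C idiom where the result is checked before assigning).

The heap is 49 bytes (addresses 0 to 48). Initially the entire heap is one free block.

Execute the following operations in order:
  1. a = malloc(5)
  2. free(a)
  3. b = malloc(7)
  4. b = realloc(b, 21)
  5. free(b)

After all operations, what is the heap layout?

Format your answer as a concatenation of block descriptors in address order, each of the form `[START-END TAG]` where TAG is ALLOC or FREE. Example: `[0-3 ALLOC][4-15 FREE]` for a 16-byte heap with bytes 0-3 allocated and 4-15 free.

Op 1: a = malloc(5) -> a = 0; heap: [0-4 ALLOC][5-48 FREE]
Op 2: free(a) -> (freed a); heap: [0-48 FREE]
Op 3: b = malloc(7) -> b = 0; heap: [0-6 ALLOC][7-48 FREE]
Op 4: b = realloc(b, 21) -> b = 0; heap: [0-20 ALLOC][21-48 FREE]
Op 5: free(b) -> (freed b); heap: [0-48 FREE]

Answer: [0-48 FREE]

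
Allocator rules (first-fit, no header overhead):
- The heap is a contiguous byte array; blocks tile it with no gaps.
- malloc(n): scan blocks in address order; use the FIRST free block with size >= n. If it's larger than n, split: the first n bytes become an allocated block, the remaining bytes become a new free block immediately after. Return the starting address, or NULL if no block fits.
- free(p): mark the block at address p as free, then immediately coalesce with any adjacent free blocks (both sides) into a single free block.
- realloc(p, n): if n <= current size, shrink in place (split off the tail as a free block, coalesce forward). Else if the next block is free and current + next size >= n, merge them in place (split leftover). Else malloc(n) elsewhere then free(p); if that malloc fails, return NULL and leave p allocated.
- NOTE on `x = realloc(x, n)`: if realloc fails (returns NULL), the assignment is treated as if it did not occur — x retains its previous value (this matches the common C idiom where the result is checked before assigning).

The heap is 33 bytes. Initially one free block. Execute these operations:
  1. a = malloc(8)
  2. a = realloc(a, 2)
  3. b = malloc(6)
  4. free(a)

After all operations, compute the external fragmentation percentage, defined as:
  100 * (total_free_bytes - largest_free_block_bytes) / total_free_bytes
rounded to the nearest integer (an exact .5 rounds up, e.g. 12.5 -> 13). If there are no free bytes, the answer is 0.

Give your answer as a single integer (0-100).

Op 1: a = malloc(8) -> a = 0; heap: [0-7 ALLOC][8-32 FREE]
Op 2: a = realloc(a, 2) -> a = 0; heap: [0-1 ALLOC][2-32 FREE]
Op 3: b = malloc(6) -> b = 2; heap: [0-1 ALLOC][2-7 ALLOC][8-32 FREE]
Op 4: free(a) -> (freed a); heap: [0-1 FREE][2-7 ALLOC][8-32 FREE]
Free blocks: [2 25] total_free=27 largest=25 -> 100*(27-25)/27 = 200/27 ≈ 7.407 -> rounds to 7

Answer: 7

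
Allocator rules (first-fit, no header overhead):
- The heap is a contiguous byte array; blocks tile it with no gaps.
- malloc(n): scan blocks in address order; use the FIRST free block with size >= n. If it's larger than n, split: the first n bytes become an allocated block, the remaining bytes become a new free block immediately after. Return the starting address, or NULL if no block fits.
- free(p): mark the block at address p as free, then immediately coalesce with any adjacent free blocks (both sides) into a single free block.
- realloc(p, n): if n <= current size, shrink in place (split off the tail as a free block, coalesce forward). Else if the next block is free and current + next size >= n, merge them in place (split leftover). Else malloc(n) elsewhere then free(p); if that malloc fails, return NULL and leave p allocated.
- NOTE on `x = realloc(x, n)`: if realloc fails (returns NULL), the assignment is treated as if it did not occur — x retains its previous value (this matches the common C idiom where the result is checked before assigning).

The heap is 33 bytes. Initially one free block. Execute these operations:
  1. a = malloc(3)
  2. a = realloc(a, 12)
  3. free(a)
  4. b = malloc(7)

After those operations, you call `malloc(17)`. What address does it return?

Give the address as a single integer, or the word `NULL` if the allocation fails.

Op 1: a = malloc(3) -> a = 0; heap: [0-2 ALLOC][3-32 FREE]
Op 2: a = realloc(a, 12) -> a = 0; heap: [0-11 ALLOC][12-32 FREE]
Op 3: free(a) -> (freed a); heap: [0-32 FREE]
Op 4: b = malloc(7) -> b = 0; heap: [0-6 ALLOC][7-32 FREE]
malloc(17): first-fit scan over [0-6 ALLOC][7-32 FREE] -> 7

Answer: 7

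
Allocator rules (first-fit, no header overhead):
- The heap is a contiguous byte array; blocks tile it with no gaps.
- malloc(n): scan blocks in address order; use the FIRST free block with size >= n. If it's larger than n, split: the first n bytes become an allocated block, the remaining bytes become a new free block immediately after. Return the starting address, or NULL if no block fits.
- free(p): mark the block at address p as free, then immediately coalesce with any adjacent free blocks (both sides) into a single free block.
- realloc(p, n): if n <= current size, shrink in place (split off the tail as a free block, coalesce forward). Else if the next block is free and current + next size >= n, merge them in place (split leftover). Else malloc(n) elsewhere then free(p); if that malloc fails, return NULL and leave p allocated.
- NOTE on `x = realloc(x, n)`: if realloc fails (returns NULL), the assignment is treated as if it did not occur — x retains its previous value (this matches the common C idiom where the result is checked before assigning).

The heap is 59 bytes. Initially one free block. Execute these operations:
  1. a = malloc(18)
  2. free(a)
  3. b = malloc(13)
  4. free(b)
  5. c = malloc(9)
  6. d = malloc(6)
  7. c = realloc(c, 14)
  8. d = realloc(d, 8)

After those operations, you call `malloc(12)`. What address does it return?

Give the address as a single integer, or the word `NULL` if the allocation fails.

Answer: 29

Derivation:
Op 1: a = malloc(18) -> a = 0; heap: [0-17 ALLOC][18-58 FREE]
Op 2: free(a) -> (freed a); heap: [0-58 FREE]
Op 3: b = malloc(13) -> b = 0; heap: [0-12 ALLOC][13-58 FREE]
Op 4: free(b) -> (freed b); heap: [0-58 FREE]
Op 5: c = malloc(9) -> c = 0; heap: [0-8 ALLOC][9-58 FREE]
Op 6: d = malloc(6) -> d = 9; heap: [0-8 ALLOC][9-14 ALLOC][15-58 FREE]
Op 7: c = realloc(c, 14) -> c = 15; heap: [0-8 FREE][9-14 ALLOC][15-28 ALLOC][29-58 FREE]
Op 8: d = realloc(d, 8) -> d = 0; heap: [0-7 ALLOC][8-14 FREE][15-28 ALLOC][29-58 FREE]
malloc(12): first-fit scan over [0-7 ALLOC][8-14 FREE][15-28 ALLOC][29-58 FREE] -> 29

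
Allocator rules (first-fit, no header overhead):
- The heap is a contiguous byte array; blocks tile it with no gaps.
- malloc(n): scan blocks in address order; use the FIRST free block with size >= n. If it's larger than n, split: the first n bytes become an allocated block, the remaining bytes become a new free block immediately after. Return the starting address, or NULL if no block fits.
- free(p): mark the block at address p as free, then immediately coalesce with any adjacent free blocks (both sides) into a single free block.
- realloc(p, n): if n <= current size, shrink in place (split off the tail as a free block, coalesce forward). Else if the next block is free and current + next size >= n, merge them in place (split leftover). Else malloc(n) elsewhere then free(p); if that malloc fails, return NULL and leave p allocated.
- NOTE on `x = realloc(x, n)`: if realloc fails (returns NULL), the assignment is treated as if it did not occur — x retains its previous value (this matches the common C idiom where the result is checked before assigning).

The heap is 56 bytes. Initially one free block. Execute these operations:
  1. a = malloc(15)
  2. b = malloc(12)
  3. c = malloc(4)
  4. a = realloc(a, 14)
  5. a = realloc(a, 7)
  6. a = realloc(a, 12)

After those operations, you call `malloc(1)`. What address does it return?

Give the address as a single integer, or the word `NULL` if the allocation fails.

Op 1: a = malloc(15) -> a = 0; heap: [0-14 ALLOC][15-55 FREE]
Op 2: b = malloc(12) -> b = 15; heap: [0-14 ALLOC][15-26 ALLOC][27-55 FREE]
Op 3: c = malloc(4) -> c = 27; heap: [0-14 ALLOC][15-26 ALLOC][27-30 ALLOC][31-55 FREE]
Op 4: a = realloc(a, 14) -> a = 0; heap: [0-13 ALLOC][14-14 FREE][15-26 ALLOC][27-30 ALLOC][31-55 FREE]
Op 5: a = realloc(a, 7) -> a = 0; heap: [0-6 ALLOC][7-14 FREE][15-26 ALLOC][27-30 ALLOC][31-55 FREE]
Op 6: a = realloc(a, 12) -> a = 0; heap: [0-11 ALLOC][12-14 FREE][15-26 ALLOC][27-30 ALLOC][31-55 FREE]
malloc(1): first-fit scan over [0-11 ALLOC][12-14 FREE][15-26 ALLOC][27-30 ALLOC][31-55 FREE] -> 12

Answer: 12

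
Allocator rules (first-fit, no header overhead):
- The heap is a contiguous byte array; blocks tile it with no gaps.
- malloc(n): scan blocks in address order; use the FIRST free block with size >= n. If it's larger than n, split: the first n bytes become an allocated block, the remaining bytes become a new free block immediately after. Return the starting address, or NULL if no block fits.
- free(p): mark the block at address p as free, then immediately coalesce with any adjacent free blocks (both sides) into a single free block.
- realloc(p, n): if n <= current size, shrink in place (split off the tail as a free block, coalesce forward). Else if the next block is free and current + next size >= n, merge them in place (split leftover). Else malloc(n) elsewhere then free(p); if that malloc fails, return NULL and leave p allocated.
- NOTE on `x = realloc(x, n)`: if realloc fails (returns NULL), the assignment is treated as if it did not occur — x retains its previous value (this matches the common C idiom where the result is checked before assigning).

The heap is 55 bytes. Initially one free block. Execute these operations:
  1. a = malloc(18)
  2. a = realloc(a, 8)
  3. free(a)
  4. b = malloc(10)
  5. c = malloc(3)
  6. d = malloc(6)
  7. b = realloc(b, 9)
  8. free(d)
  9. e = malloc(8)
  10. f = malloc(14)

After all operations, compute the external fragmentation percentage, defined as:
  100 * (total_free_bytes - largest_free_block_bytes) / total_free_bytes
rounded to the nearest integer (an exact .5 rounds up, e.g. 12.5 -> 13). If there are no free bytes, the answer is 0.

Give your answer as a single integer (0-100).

Op 1: a = malloc(18) -> a = 0; heap: [0-17 ALLOC][18-54 FREE]
Op 2: a = realloc(a, 8) -> a = 0; heap: [0-7 ALLOC][8-54 FREE]
Op 3: free(a) -> (freed a); heap: [0-54 FREE]
Op 4: b = malloc(10) -> b = 0; heap: [0-9 ALLOC][10-54 FREE]
Op 5: c = malloc(3) -> c = 10; heap: [0-9 ALLOC][10-12 ALLOC][13-54 FREE]
Op 6: d = malloc(6) -> d = 13; heap: [0-9 ALLOC][10-12 ALLOC][13-18 ALLOC][19-54 FREE]
Op 7: b = realloc(b, 9) -> b = 0; heap: [0-8 ALLOC][9-9 FREE][10-12 ALLOC][13-18 ALLOC][19-54 FREE]
Op 8: free(d) -> (freed d); heap: [0-8 ALLOC][9-9 FREE][10-12 ALLOC][13-54 FREE]
Op 9: e = malloc(8) -> e = 13; heap: [0-8 ALLOC][9-9 FREE][10-12 ALLOC][13-20 ALLOC][21-54 FREE]
Op 10: f = malloc(14) -> f = 21; heap: [0-8 ALLOC][9-9 FREE][10-12 ALLOC][13-20 ALLOC][21-34 ALLOC][35-54 FREE]
Free blocks: [1 20] total_free=21 largest=20 -> 100*(21-20)/21 = 100/21 ≈ 4.762 -> rounds to 5

Answer: 5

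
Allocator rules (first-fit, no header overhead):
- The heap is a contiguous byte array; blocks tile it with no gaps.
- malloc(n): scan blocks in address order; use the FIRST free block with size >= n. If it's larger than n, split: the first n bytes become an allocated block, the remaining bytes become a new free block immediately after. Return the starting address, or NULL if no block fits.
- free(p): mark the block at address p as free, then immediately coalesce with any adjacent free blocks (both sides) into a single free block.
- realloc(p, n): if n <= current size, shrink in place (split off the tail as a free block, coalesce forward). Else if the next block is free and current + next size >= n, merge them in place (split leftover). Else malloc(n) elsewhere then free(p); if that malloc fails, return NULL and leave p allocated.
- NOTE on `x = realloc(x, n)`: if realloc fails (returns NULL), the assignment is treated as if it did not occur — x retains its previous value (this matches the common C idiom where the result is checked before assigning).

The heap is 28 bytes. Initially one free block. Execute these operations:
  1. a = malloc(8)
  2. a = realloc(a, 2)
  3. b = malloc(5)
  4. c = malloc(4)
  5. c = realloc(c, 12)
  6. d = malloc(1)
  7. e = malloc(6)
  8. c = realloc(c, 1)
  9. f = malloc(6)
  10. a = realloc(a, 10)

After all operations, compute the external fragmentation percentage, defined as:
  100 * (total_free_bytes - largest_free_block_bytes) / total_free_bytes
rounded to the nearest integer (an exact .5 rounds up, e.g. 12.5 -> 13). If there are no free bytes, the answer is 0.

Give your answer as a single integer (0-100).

Op 1: a = malloc(8) -> a = 0; heap: [0-7 ALLOC][8-27 FREE]
Op 2: a = realloc(a, 2) -> a = 0; heap: [0-1 ALLOC][2-27 FREE]
Op 3: b = malloc(5) -> b = 2; heap: [0-1 ALLOC][2-6 ALLOC][7-27 FREE]
Op 4: c = malloc(4) -> c = 7; heap: [0-1 ALLOC][2-6 ALLOC][7-10 ALLOC][11-27 FREE]
Op 5: c = realloc(c, 12) -> c = 7; heap: [0-1 ALLOC][2-6 ALLOC][7-18 ALLOC][19-27 FREE]
Op 6: d = malloc(1) -> d = 19; heap: [0-1 ALLOC][2-6 ALLOC][7-18 ALLOC][19-19 ALLOC][20-27 FREE]
Op 7: e = malloc(6) -> e = 20; heap: [0-1 ALLOC][2-6 ALLOC][7-18 ALLOC][19-19 ALLOC][20-25 ALLOC][26-27 FREE]
Op 8: c = realloc(c, 1) -> c = 7; heap: [0-1 ALLOC][2-6 ALLOC][7-7 ALLOC][8-18 FREE][19-19 ALLOC][20-25 ALLOC][26-27 FREE]
Op 9: f = malloc(6) -> f = 8; heap: [0-1 ALLOC][2-6 ALLOC][7-7 ALLOC][8-13 ALLOC][14-18 FREE][19-19 ALLOC][20-25 ALLOC][26-27 FREE]
Op 10: a = realloc(a, 10) -> NULL (a unchanged); heap: [0-1 ALLOC][2-6 ALLOC][7-7 ALLOC][8-13 ALLOC][14-18 FREE][19-19 ALLOC][20-25 ALLOC][26-27 FREE]
Free blocks: [5 2] total_free=7 largest=5 -> 100*(7-5)/7 = 200/7 ≈ 28.571 -> rounds to 29

Answer: 29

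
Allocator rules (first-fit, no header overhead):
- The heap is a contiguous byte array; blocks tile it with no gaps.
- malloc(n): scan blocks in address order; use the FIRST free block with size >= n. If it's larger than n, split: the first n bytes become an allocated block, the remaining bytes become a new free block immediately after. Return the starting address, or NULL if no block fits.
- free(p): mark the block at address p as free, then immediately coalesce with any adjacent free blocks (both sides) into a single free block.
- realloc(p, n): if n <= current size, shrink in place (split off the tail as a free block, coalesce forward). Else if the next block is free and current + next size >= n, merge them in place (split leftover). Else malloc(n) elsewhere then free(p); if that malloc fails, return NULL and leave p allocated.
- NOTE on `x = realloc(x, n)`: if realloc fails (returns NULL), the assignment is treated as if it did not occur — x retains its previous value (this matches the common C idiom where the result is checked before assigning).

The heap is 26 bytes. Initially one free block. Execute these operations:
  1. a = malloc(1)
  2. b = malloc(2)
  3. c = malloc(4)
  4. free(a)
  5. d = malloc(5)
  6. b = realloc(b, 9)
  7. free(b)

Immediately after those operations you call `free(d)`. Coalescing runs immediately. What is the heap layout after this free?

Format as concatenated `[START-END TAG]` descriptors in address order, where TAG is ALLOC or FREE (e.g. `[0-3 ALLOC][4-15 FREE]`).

Op 1: a = malloc(1) -> a = 0; heap: [0-0 ALLOC][1-25 FREE]
Op 2: b = malloc(2) -> b = 1; heap: [0-0 ALLOC][1-2 ALLOC][3-25 FREE]
Op 3: c = malloc(4) -> c = 3; heap: [0-0 ALLOC][1-2 ALLOC][3-6 ALLOC][7-25 FREE]
Op 4: free(a) -> (freed a); heap: [0-0 FREE][1-2 ALLOC][3-6 ALLOC][7-25 FREE]
Op 5: d = malloc(5) -> d = 7; heap: [0-0 FREE][1-2 ALLOC][3-6 ALLOC][7-11 ALLOC][12-25 FREE]
Op 6: b = realloc(b, 9) -> b = 12; heap: [0-2 FREE][3-6 ALLOC][7-11 ALLOC][12-20 ALLOC][21-25 FREE]
Op 7: free(b) -> (freed b); heap: [0-2 FREE][3-6 ALLOC][7-11 ALLOC][12-25 FREE]
free(d): d = 7 -> block [7-11 ALLOC]; mark free, coalesce with adjacent free neighbors -> [0-2 FREE][3-6 ALLOC][7-25 FREE]

Answer: [0-2 FREE][3-6 ALLOC][7-25 FREE]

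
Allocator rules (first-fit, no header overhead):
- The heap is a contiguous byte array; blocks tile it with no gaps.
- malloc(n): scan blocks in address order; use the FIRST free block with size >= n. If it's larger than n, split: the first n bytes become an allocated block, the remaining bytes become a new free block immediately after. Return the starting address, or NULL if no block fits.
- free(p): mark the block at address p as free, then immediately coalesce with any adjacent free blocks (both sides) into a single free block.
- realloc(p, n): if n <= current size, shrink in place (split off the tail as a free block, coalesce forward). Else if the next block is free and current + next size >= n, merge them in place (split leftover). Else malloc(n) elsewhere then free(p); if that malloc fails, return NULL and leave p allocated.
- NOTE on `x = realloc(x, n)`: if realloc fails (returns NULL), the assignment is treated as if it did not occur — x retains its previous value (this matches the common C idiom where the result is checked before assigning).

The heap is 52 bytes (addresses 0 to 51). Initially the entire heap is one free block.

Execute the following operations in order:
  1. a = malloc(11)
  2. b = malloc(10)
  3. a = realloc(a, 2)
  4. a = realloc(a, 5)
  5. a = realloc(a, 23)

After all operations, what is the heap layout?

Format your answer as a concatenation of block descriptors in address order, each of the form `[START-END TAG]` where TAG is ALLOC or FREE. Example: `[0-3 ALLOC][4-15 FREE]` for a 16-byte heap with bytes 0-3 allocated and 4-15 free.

Op 1: a = malloc(11) -> a = 0; heap: [0-10 ALLOC][11-51 FREE]
Op 2: b = malloc(10) -> b = 11; heap: [0-10 ALLOC][11-20 ALLOC][21-51 FREE]
Op 3: a = realloc(a, 2) -> a = 0; heap: [0-1 ALLOC][2-10 FREE][11-20 ALLOC][21-51 FREE]
Op 4: a = realloc(a, 5) -> a = 0; heap: [0-4 ALLOC][5-10 FREE][11-20 ALLOC][21-51 FREE]
Op 5: a = realloc(a, 23) -> a = 21; heap: [0-10 FREE][11-20 ALLOC][21-43 ALLOC][44-51 FREE]

Answer: [0-10 FREE][11-20 ALLOC][21-43 ALLOC][44-51 FREE]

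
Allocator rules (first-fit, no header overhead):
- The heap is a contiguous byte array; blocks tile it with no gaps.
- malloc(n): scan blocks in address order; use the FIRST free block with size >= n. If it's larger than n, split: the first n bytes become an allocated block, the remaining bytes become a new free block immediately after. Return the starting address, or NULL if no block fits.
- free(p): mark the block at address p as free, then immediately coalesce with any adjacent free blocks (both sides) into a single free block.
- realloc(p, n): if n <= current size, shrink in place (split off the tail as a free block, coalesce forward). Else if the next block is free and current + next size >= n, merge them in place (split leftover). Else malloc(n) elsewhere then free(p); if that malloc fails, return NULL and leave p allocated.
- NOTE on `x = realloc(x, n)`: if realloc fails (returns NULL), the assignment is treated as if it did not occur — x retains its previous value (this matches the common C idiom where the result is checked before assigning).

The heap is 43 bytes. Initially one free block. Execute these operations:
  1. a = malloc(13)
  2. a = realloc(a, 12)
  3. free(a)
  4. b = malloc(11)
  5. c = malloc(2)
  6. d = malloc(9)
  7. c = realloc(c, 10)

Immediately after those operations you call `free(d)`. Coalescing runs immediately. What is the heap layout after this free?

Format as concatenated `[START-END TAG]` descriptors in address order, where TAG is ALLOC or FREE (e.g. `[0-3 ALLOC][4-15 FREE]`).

Op 1: a = malloc(13) -> a = 0; heap: [0-12 ALLOC][13-42 FREE]
Op 2: a = realloc(a, 12) -> a = 0; heap: [0-11 ALLOC][12-42 FREE]
Op 3: free(a) -> (freed a); heap: [0-42 FREE]
Op 4: b = malloc(11) -> b = 0; heap: [0-10 ALLOC][11-42 FREE]
Op 5: c = malloc(2) -> c = 11; heap: [0-10 ALLOC][11-12 ALLOC][13-42 FREE]
Op 6: d = malloc(9) -> d = 13; heap: [0-10 ALLOC][11-12 ALLOC][13-21 ALLOC][22-42 FREE]
Op 7: c = realloc(c, 10) -> c = 22; heap: [0-10 ALLOC][11-12 FREE][13-21 ALLOC][22-31 ALLOC][32-42 FREE]
free(d): d = 13 -> block [13-21 ALLOC]; mark free, coalesce with adjacent free neighbors -> [0-10 ALLOC][11-21 FREE][22-31 ALLOC][32-42 FREE]

Answer: [0-10 ALLOC][11-21 FREE][22-31 ALLOC][32-42 FREE]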